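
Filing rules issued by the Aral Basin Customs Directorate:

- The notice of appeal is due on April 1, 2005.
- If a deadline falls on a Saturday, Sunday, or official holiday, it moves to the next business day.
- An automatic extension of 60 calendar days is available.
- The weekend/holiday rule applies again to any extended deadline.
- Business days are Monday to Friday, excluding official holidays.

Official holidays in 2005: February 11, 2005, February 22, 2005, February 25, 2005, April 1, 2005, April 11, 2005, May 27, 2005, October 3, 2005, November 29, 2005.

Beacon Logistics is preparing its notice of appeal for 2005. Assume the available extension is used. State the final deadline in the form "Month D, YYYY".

The statutory due date is April 1, 2005.
April 1, 2005 falls on a listed holiday. Rolling to the next business day gives April 4, 2005, a Monday.
The 60-calendar-day extension moves the deadline from April 4, 2005 to June 3, 2005.
June 3, 2005 is a Friday and not a listed holiday, so it stands.
The final due date is June 3, 2005.

June 3, 2005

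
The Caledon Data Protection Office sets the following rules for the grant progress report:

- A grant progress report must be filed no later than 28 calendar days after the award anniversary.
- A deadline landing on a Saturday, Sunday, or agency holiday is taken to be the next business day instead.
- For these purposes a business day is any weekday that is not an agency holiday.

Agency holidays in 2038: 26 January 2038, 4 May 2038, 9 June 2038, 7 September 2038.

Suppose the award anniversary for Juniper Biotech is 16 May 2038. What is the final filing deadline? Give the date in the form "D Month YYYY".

28 calendar days after 16 May 2038 is 13 June 2038.
13 June 2038 is a Sunday; the next business day is 14 June 2038 (Monday).
So the filing is due 14 June 2038.

14 June 2038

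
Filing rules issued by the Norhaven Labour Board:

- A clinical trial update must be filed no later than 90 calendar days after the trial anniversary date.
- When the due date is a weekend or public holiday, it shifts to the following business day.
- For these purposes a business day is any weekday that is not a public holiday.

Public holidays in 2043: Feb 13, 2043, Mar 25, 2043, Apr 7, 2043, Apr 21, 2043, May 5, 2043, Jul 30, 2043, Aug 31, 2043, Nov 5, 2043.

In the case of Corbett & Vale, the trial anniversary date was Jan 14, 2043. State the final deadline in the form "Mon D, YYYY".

90 calendar days after Jan 14, 2043 is Apr 14, 2043.
Apr 14, 2043 is a Tuesday and not a listed holiday, so it stands.
The final due date is Apr 14, 2043.

Apr 14, 2043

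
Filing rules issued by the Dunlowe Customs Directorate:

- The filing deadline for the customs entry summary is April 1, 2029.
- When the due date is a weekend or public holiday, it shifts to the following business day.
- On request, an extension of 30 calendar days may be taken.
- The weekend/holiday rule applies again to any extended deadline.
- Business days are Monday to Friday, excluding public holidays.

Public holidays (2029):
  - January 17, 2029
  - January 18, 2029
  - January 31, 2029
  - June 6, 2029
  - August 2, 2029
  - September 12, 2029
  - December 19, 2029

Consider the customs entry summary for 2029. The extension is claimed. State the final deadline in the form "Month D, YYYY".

Start from the fixed due date, April 1, 2029.
April 1, 2029 is a Sunday, so it moves to the next business day, April 2, 2029 (Monday).
The 30-calendar-day extension moves the deadline from April 2, 2029 to May 2, 2029.
Since May 2, 2029 is a Wednesday and not a holiday, the date is unchanged.
The final due date is May 2, 2029.

May 2, 2029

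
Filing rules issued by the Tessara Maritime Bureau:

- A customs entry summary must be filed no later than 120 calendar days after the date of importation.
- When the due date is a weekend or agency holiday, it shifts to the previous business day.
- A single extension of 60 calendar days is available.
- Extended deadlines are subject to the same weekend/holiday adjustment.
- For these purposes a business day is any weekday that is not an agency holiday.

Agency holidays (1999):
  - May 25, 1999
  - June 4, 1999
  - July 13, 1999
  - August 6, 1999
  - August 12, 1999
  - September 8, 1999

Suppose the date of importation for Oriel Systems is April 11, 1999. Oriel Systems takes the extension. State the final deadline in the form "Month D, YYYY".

From April 11, 1999, 120 calendar days later is August 9, 1999.
August 9, 1999 falls on a Monday, which is a business day, so no adjustment is needed.
The 60-calendar-day extension moves the deadline from August 9, 1999 to October 8, 1999.
Since October 8, 1999 is a Friday and not a holiday, the date is unchanged.
So the filing is due October 8, 1999.

October 8, 1999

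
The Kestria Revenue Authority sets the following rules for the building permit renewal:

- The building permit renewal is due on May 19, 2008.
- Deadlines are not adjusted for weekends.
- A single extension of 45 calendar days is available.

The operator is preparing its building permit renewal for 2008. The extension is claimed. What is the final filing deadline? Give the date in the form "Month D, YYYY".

The stated deadline is May 19, 2008.
May 19, 2008 falls on a Monday. The rules make no weekend/holiday allowance, so it remains May 19, 2008.
The 45-calendar-day extension moves the deadline from May 19, 2008 to July 3, 2008.
No adjustment is made for weekends or holidays, so July 3, 2008 stands.
Final deadline: July 3, 2008.

July 3, 2008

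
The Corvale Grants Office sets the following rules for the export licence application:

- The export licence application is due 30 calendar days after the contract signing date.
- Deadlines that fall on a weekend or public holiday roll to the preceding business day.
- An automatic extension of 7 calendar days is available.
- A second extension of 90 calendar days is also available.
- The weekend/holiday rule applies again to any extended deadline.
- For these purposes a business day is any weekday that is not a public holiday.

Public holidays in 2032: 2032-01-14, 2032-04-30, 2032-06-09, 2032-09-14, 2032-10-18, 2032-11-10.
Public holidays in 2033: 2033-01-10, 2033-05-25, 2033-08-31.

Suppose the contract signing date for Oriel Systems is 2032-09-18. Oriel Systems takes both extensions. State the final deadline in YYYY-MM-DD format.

30 calendar days after 2032-09-18 is 2032-10-18.
2032-10-18 is a listed holiday, so it moves to the preceding business day, 2032-10-15 (Friday).
Applying the 7-calendar-day extension: 2032-10-15 + 7 days = 2032-10-22.
Since 2032-10-22 is a Friday and not a holiday, the date is unchanged.
With the 90-day extension, 2032-10-22 becomes 2033-01-20.
2033-01-20 (Thursday) is already a business day.
Deadline: 2033-01-20.

2033-01-20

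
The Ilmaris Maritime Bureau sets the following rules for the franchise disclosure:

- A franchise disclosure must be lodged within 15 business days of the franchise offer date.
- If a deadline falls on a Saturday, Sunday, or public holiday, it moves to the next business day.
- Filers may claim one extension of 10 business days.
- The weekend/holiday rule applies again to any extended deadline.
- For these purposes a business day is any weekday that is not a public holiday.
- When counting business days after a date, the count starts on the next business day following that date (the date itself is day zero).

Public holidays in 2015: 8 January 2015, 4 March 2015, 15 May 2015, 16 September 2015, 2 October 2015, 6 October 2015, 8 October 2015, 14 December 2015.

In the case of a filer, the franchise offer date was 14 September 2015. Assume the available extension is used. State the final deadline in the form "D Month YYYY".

23 October 2015

Counting 15 business days after 14 September 2015 (skipping weekends and listed holidays) reaches 9 October 2015.
9 October 2015 is a Friday and not a listed holiday, so it stands.
The 10-business-day extension runs from 9 October 2015 to 23 October 2015.
Since 23 October 2015 is a Friday and not a holiday, the date is unchanged.
So the filing is due 23 October 2015.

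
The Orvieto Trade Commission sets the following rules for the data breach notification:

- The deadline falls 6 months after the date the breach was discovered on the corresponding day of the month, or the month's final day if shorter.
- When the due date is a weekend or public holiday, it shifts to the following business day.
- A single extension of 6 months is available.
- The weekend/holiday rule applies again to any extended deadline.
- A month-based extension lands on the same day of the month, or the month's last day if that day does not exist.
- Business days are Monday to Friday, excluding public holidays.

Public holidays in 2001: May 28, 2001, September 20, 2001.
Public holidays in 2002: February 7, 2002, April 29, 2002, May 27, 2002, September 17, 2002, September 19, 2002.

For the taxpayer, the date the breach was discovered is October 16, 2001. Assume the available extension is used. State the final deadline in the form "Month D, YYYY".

October 16, 2002

6 months after October 16, 2001, on the same day of the month, is April 16, 2002.
April 16, 2002 (Tuesday) is already a business day.
The 6 months extension carries April 16, 2002 to October 16, 2002.
October 16, 2002 falls on a Wednesday, which is a business day, so no adjustment is needed.
Deadline: October 16, 2002.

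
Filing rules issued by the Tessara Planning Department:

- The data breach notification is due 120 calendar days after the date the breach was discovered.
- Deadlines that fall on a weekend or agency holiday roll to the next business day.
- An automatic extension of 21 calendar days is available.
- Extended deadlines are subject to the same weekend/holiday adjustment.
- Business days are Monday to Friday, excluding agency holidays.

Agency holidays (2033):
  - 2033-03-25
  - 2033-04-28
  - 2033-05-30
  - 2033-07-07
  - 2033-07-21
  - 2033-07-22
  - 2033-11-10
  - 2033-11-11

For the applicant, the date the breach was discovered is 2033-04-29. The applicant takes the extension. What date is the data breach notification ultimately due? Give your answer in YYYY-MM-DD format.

120 calendar days after 2033-04-29 is 2033-08-27.
2033-08-27 falls on a Saturday. Rolling to the next business day gives 2033-08-29, a Monday.
Add the 21 calendar-day extension to 2033-08-29: 2033-09-19.
2033-09-19 is a Monday and not a listed holiday, so it stands.
Deadline: 2033-09-19.

2033-09-19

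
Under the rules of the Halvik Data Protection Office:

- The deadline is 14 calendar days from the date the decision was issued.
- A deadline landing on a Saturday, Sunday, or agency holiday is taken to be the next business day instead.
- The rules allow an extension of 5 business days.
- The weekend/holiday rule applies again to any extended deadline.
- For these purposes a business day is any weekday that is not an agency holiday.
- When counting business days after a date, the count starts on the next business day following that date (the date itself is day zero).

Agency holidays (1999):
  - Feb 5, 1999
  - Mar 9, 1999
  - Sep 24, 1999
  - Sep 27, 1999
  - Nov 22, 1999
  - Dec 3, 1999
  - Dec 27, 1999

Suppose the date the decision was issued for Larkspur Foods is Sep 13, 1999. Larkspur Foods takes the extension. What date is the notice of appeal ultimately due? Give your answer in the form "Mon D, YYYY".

From Sep 13, 1999, 14 calendar days later is Sep 27, 1999.
Sep 27, 1999 falls on a listed holiday. Rolling to the next business day gives Sep 28, 1999, a Tuesday.
The 5-business-day extension runs from Sep 28, 1999 to Oct 5, 1999.
Oct 5, 1999 is a Tuesday and not a listed holiday, so it stands.
Final deadline: Oct 5, 1999.

Oct 5, 1999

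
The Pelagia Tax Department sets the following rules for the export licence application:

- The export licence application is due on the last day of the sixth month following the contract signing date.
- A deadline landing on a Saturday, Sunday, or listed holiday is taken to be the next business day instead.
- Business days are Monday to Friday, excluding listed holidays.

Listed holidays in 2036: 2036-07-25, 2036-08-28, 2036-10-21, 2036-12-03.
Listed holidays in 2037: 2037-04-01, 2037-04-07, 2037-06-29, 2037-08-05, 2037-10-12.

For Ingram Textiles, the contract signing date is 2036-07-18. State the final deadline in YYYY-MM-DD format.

2037-02-02

The sixth month after 2036-07-18 is January 2037, whose last day is 2037-01-31.
2037-01-31 is a Saturday, so it moves to the next business day, 2037-02-02 (Monday).
The final due date is 2037-02-02.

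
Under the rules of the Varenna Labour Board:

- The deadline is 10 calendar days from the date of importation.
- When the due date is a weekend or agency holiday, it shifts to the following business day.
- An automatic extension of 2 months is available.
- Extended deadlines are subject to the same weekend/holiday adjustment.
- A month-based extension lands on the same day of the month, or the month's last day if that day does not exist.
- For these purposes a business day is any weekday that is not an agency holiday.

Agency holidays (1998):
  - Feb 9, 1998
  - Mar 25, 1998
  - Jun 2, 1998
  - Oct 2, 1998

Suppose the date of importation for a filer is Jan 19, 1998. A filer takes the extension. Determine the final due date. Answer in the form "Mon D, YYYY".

Adding 10 calendar days to Jan 19, 1998 gives Jan 29, 1998.
Since Jan 29, 1998 is a Thursday and not a holiday, the date is unchanged.
The 2 months extension carries Jan 29, 1998 to Mar 29, 1998.
Mar 29, 1998 is a Sunday; the next business day is Mar 30, 1998 (Monday).
So the filing is due Mar 30, 1998.

Mar 30, 1998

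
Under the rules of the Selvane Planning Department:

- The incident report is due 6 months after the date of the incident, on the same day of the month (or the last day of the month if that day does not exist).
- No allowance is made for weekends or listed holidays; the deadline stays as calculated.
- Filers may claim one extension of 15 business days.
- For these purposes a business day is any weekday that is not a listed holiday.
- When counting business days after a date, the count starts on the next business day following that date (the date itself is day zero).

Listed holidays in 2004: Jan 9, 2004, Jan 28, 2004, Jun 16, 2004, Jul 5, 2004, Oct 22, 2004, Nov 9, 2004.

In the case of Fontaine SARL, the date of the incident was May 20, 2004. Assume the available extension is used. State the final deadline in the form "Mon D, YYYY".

Dec 10, 2004

Moving 6 months forward from May 20, 2004 on the corresponding day gives Nov 20, 2004.
Nov 20, 2004 is a Saturday; no weekend or holiday adjustment applies.
Counting 15 further business days from Nov 20, 2004 reaches Dec 10, 2004.
Dec 10, 2004 is a Friday; no weekend or holiday adjustment applies.
Final deadline: Dec 10, 2004.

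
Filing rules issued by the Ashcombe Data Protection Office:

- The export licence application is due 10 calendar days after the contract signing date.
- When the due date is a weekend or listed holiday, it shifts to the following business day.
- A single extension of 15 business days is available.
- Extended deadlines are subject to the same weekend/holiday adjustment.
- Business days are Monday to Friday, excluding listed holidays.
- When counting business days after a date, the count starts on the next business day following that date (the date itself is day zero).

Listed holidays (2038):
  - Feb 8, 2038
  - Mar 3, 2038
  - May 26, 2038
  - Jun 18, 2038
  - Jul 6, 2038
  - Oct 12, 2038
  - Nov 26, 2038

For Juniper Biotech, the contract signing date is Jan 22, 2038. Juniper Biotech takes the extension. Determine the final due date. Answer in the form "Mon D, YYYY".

10 calendar days after Jan 22, 2038 is Feb 1, 2038.
Since Feb 1, 2038 is a Monday and not a holiday, the date is unchanged.
Applying the 15-business-day extension: 15 business days after Feb 1, 2038 is Feb 23, 2038.
Feb 23, 2038 is a Tuesday and not a listed holiday, so it stands.
The final due date is Feb 23, 2038.

Feb 23, 2038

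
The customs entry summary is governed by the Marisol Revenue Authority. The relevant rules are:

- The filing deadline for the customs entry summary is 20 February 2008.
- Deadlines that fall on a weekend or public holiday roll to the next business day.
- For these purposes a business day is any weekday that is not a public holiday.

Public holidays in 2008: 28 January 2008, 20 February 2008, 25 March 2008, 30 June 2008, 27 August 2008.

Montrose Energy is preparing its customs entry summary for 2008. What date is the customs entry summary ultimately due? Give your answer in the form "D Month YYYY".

The statutory due date is 20 February 2008.
Because 20 February 2008 is a listed holiday, the deadline becomes 21 February 2008 (Thursday).
Deadline: 21 February 2008.

21 February 2008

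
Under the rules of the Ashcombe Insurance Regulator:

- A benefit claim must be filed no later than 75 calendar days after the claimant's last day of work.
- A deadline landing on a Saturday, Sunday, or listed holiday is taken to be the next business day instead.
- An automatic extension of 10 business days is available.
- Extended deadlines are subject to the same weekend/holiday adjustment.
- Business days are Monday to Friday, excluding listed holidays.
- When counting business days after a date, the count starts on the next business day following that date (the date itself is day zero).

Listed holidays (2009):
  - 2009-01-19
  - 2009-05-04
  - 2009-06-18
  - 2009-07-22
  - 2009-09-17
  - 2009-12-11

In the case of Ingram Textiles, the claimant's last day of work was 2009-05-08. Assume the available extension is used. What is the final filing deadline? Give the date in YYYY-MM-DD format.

Trigger date 2009-05-08 + 75 calendar days = 2009-07-22.
2009-07-22 is a listed holiday; the next business day is 2009-07-23 (Thursday).
Applying the 10-business-day extension: 10 business days after 2009-07-23 is 2009-08-06.
2009-08-06 (Thursday) is already a business day.
The final due date is 2009-08-06.

2009-08-06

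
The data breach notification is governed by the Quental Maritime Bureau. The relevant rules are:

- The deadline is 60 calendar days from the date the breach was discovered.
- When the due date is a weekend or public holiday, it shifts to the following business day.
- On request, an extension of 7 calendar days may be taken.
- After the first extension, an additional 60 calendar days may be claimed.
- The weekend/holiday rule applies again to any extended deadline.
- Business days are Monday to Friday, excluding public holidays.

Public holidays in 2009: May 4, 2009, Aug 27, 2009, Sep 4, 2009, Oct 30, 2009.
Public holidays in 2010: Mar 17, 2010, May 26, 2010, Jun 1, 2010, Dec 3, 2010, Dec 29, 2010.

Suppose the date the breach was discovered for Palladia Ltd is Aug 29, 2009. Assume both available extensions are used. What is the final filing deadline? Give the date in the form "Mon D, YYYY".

60 calendar days after Aug 29, 2009 is Oct 28, 2009.
Oct 28, 2009 is a Wednesday and not a listed holiday, so it stands.
With the 7-day extension, Oct 28, 2009 becomes Nov 4, 2009.
Since Nov 4, 2009 is a Wednesday and not a holiday, the date is unchanged.
With the 60-day extension, Nov 4, 2009 becomes Jan 3, 2010.
Jan 3, 2010 is a Sunday, so it moves to the next business day, Jan 4, 2010 (Monday).
Deadline: Jan 4, 2010.

Jan 4, 2010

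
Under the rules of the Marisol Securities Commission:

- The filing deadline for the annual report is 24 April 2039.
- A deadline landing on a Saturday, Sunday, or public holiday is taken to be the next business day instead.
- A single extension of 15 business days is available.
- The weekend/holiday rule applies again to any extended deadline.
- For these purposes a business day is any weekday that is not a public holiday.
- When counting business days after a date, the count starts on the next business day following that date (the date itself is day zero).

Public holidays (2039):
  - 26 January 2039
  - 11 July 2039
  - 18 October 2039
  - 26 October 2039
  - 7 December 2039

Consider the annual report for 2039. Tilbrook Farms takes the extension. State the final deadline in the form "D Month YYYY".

16 May 2039

Start from the fixed due date, 24 April 2039.
Because 24 April 2039 is a Sunday, the deadline becomes 25 April 2039 (Monday).
Applying the 15-business-day extension: 15 business days after 25 April 2039 is 16 May 2039.
Since 16 May 2039 is a Monday and not a holiday, the date is unchanged.
The final due date is 16 May 2039.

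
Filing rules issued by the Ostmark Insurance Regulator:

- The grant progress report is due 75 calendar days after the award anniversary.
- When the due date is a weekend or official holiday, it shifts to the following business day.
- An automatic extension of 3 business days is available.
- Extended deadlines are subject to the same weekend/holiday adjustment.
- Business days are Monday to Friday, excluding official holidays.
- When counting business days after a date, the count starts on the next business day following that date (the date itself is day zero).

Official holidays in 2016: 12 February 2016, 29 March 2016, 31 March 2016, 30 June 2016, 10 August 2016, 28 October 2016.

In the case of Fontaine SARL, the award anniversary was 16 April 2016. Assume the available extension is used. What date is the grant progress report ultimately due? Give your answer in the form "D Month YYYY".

Adding 75 calendar days to 16 April 2016 gives 30 June 2016.
30 June 2016 falls on a listed holiday. Rolling to the next business day gives 1 July 2016, a Friday.
The 3-business-day extension runs from 1 July 2016 to 6 July 2016.
6 July 2016 (Wednesday) is already a business day.
Final deadline: 6 July 2016.

6 July 2016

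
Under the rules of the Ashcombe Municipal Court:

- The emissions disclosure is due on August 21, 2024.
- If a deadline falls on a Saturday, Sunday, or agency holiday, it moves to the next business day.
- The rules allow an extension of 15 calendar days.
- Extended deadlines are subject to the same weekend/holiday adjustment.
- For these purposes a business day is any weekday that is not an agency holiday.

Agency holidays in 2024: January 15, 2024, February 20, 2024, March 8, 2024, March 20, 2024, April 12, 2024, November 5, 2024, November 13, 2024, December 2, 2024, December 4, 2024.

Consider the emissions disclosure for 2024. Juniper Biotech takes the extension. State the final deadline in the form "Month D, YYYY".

September 5, 2024

The statutory due date is August 21, 2024.
August 21, 2024 falls on a Wednesday, which is a business day, so no adjustment is needed.
Applying the 15-calendar-day extension: August 21, 2024 + 15 days = September 5, 2024.
Since September 5, 2024 is a Thursday and not a holiday, the date is unchanged.
The final due date is September 5, 2024.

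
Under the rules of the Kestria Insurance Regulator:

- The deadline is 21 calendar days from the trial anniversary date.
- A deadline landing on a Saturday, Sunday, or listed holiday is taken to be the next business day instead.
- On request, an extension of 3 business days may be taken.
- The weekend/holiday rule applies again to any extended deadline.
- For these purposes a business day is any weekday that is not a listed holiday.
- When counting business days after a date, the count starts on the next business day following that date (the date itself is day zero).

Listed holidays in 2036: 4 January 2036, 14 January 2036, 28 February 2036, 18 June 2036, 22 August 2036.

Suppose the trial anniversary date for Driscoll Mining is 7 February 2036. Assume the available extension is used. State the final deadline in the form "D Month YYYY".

5 March 2036

Trigger date 7 February 2036 + 21 calendar days = 28 February 2036.
Because 28 February 2036 is a listed holiday, the deadline becomes 29 February 2036 (Friday).
Applying the 3-business-day extension: 3 business days after 29 February 2036 is 5 March 2036.
Since 5 March 2036 is a Wednesday and not a holiday, the date is unchanged.
Deadline: 5 March 2036.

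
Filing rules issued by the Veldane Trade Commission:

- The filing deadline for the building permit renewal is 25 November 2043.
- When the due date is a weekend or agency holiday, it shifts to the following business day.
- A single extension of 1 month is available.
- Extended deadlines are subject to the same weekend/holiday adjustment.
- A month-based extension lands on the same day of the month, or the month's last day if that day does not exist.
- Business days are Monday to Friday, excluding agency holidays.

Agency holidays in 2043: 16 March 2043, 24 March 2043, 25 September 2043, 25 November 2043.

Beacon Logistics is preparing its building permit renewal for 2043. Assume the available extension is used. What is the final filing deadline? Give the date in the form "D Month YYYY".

28 December 2043

Start from the fixed due date, 25 November 2043.
25 November 2043 is a listed holiday, so it moves to the next business day, 26 November 2043 (Thursday).
The 1 month extension carries 26 November 2043 to 26 December 2043.
Because 26 December 2043 is a Saturday, the deadline becomes 28 December 2043 (Monday).
The final due date is 28 December 2043.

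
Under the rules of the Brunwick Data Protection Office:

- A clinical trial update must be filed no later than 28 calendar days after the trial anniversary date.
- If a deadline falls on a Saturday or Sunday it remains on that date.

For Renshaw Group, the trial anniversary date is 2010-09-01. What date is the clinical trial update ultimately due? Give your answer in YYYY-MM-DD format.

2010-09-29

Adding 28 calendar days to 2010-09-01 gives 2010-09-29.
2010-09-29 falls on a Wednesday. The rules make no weekend/holiday allowance, so it remains 2010-09-29.
The final due date is 2010-09-29.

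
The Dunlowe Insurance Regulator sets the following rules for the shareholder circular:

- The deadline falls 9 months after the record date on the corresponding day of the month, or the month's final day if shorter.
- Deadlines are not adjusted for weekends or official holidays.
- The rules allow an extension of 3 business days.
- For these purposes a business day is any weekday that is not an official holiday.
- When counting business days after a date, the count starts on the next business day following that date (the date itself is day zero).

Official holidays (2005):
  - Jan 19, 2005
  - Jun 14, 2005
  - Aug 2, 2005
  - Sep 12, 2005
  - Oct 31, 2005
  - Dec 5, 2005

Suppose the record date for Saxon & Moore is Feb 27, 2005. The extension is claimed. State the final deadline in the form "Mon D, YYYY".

Nov 30, 2005

9 months after Feb 27, 2005, on the same day of the month, is Nov 27, 2005.
No adjustment is made for weekends or holidays, so Nov 27, 2005 stands.
Applying the 3-business-day extension: 3 business days after Nov 27, 2005 is Nov 30, 2005.
Nov 30, 2005 falls on a Wednesday. The rules make no weekend/holiday allowance, so it remains Nov 30, 2005.
The final due date is Nov 30, 2005.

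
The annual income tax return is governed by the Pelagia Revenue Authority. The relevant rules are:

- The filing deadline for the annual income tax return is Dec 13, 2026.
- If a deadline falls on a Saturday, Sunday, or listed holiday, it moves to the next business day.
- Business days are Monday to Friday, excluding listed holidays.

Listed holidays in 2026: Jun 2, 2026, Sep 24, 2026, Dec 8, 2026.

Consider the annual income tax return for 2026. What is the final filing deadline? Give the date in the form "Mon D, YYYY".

Dec 14, 2026

The statutory due date is Dec 13, 2026.
Dec 13, 2026 is a Sunday; the next business day is Dec 14, 2026 (Monday).
So the filing is due Dec 14, 2026.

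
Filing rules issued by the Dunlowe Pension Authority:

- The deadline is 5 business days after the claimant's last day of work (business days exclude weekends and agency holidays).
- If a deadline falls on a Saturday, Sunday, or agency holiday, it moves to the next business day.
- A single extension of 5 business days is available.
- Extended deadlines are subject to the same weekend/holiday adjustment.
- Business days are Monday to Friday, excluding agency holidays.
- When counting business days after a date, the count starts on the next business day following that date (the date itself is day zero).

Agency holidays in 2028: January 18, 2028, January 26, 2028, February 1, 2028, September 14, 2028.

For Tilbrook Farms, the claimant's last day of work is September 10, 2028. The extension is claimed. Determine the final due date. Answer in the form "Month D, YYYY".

September 25, 2028

Counting 5 business days after September 10, 2028 (skipping weekends and listed holidays) reaches September 18, 2028.
Since September 18, 2028 is a Monday and not a holiday, the date is unchanged.
Applying the 5-business-day extension: 5 business days after September 18, 2028 is September 25, 2028.
September 25, 2028 (Monday) is already a business day.
The final due date is September 25, 2028.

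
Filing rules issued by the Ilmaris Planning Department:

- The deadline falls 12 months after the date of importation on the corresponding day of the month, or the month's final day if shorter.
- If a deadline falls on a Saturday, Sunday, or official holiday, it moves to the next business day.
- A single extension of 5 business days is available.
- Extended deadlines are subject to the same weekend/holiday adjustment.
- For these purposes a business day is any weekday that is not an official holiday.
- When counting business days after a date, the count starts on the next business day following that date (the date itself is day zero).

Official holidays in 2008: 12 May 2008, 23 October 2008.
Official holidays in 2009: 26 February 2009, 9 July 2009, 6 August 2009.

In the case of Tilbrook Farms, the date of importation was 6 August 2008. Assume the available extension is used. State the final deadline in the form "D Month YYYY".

14 August 2009

Moving 12 months forward from 6 August 2008 on the corresponding day gives 6 August 2009.
6 August 2009 is a listed holiday, so it moves to the next business day, 7 August 2009 (Friday).
The 5-business-day extension runs from 7 August 2009 to 14 August 2009.
14 August 2009 is a Friday and not a listed holiday, so it stands.
The final due date is 14 August 2009.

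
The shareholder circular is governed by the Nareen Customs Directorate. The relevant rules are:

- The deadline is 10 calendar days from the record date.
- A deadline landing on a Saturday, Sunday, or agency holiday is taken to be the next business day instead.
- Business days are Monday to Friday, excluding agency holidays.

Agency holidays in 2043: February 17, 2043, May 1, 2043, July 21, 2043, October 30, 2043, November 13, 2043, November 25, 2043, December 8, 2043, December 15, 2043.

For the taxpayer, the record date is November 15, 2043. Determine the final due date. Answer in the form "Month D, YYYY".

Adding 10 calendar days to November 15, 2043 gives November 25, 2043.
November 25, 2043 is a listed holiday; the next business day is November 26, 2043 (Thursday).
The final due date is November 26, 2043.

November 26, 2043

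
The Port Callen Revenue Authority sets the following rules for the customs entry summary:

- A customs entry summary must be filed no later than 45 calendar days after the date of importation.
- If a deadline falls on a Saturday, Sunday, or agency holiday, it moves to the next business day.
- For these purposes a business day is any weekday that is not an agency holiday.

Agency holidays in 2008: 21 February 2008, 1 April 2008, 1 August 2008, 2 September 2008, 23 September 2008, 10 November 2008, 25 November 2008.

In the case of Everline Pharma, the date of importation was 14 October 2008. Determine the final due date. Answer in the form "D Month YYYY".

Trigger date 14 October 2008 + 45 calendar days = 28 November 2008.
28 November 2008 (Friday) is already a business day.
Deadline: 28 November 2008.

28 November 2008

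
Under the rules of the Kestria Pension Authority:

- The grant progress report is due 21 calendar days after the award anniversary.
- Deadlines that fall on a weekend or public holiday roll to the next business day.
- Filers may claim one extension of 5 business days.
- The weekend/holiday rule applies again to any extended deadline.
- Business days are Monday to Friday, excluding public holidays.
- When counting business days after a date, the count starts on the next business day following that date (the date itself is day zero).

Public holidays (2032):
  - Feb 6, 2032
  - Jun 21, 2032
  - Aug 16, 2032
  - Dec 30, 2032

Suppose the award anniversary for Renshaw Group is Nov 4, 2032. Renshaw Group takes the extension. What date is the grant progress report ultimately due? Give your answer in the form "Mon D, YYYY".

Adding 21 calendar days to Nov 4, 2032 gives Nov 25, 2032.
Nov 25, 2032 (Thursday) is already a business day.
Applying the 5-business-day extension: 5 business days after Nov 25, 2032 is Dec 2, 2032.
Dec 2, 2032 (Thursday) is already a business day.
The final due date is Dec 2, 2032.

Dec 2, 2032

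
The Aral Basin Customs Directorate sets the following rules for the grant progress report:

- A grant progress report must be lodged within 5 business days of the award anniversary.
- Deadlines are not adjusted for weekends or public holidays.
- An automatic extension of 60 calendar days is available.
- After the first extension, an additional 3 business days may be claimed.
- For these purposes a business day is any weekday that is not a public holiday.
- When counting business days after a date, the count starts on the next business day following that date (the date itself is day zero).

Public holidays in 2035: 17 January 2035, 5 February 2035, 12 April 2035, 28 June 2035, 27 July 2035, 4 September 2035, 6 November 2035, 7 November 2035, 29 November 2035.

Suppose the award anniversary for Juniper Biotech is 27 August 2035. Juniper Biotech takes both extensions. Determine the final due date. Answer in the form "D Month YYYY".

Starting the day after 27 August 2035 and counting 5 business days lands on 3 September 2035.
3 September 2035 is a Monday; no weekend or holiday adjustment applies.
With the 60-day extension, 3 September 2035 becomes 2 November 2035.
2 November 2035 falls on a Friday. The rules make no weekend/holiday allowance, so it remains 2 November 2035.
Counting 3 further business days from 2 November 2035 reaches 9 November 2035.
9 November 2035 falls on a Friday. The rules make no weekend/holiday allowance, so it remains 9 November 2035.
Final deadline: 9 November 2035.

9 November 2035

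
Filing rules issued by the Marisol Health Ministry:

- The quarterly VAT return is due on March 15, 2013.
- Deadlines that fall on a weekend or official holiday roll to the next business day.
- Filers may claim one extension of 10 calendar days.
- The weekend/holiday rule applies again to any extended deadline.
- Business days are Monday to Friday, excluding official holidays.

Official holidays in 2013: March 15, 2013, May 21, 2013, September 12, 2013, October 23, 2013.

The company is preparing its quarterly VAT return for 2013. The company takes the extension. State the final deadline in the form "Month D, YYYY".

The stated deadline is March 15, 2013.
Because March 15, 2013 is a listed holiday, the deadline becomes March 18, 2013 (Monday).
Applying the 10-calendar-day extension: March 18, 2013 + 10 days = March 28, 2013.
Since March 28, 2013 is a Thursday and not a holiday, the date is unchanged.
Final deadline: March 28, 2013.

March 28, 2013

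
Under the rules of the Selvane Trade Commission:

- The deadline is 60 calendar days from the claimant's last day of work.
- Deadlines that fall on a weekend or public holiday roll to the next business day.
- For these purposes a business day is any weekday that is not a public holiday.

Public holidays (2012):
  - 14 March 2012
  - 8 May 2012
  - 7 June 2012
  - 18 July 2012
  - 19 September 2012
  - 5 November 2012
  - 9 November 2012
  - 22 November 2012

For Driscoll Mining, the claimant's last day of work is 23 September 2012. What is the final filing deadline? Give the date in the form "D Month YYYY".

From 23 September 2012, 60 calendar days later is 22 November 2012.
22 November 2012 is a listed holiday; the next business day is 23 November 2012 (Friday).
Deadline: 23 November 2012.

23 November 2012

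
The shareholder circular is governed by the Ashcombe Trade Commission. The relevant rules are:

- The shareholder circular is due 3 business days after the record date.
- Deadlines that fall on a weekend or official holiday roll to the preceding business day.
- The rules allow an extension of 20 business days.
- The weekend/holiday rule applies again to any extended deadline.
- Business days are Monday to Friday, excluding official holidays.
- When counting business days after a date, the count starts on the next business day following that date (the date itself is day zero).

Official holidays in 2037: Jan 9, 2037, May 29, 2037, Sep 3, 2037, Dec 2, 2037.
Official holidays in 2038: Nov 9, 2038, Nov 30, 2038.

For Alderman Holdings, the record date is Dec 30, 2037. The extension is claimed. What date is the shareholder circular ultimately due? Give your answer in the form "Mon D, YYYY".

Feb 1, 2038

3 business days after Dec 30, 2037, excluding weekends and holidays, is Jan 4, 2038.
Jan 4, 2038 (Monday) is already a business day.
The 20-business-day extension runs from Jan 4, 2038 to Feb 1, 2038.
Since Feb 1, 2038 is a Monday and not a holiday, the date is unchanged.
The final due date is Feb 1, 2038.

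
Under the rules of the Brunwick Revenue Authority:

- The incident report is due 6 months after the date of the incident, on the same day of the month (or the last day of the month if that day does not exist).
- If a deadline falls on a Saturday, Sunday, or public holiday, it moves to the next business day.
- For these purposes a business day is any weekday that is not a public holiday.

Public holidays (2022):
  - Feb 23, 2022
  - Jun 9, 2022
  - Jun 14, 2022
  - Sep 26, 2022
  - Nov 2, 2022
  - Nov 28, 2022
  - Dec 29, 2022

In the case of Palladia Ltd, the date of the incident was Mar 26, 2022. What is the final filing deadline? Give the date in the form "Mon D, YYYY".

Sep 27, 2022

Moving 6 months forward from Mar 26, 2022 on the corresponding day gives Sep 26, 2022.
Sep 26, 2022 falls on a listed holiday. Rolling to the next business day gives Sep 27, 2022, a Tuesday.
Final deadline: Sep 27, 2022.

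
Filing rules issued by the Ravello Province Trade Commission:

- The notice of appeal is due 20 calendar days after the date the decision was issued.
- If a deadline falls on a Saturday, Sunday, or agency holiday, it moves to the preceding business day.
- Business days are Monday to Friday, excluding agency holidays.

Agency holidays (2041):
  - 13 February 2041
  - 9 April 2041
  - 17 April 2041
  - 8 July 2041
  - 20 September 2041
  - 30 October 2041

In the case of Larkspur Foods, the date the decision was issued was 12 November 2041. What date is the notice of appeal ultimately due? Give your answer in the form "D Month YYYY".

Trigger date 12 November 2041 + 20 calendar days = 2 December 2041.
2 December 2041 (Monday) is already a business day.
The final due date is 2 December 2041.

2 December 2041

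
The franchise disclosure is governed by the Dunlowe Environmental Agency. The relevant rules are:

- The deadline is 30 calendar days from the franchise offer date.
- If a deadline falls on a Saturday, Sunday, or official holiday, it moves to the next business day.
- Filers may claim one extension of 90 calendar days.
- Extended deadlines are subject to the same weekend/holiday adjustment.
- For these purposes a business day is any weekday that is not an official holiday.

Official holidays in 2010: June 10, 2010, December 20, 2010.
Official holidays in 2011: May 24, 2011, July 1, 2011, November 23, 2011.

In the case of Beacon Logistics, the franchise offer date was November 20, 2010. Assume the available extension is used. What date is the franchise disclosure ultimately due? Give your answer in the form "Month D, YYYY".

Trigger date November 20, 2010 + 30 calendar days = December 20, 2010.
December 20, 2010 falls on a listed holiday. Rolling to the next business day gives December 21, 2010, a Tuesday.
Applying the 90-calendar-day extension: December 21, 2010 + 90 days = March 21, 2011.
March 21, 2011 (Monday) is already a business day.
Deadline: March 21, 2011.

March 21, 2011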